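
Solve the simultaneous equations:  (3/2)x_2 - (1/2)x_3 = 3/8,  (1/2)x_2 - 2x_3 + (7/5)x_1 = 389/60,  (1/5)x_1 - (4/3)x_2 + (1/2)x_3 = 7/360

x_1 = 9/4, x_2 = -1/3, x_3 = -7/4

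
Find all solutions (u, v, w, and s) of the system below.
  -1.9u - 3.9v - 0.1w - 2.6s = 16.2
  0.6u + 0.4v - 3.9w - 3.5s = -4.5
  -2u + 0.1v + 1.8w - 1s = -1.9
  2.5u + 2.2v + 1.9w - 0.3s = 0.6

Row-reduce the augmented matrix:
R1 ← R1 / (-19/10).
R2 ← R2 − 3/5·R1.
R3 ← R3 + 2·R1.
R4 ← R4 − 5/2·R1.
R2 ← R2 / (-79/95).
R1 ← R1 − 39/19·R2.
R3 ← R3 − 799/190·R2.
R4 ← R4 + 557/190·R2.
R3 ← R3 / (-28403/1580).
R1 ← R1 + 1525/158·R3.
R2 ← R2 − 747/158·R3.
R4 ← R4 − 24693/1580·R3.
R4 ← R4 / (-1697127/284030).
R1 ← R1 − 42671/28403·R4.
R2 ← R2 + 2668/28403·R4.
R3 ← R3 − 31781/28403·R4.
Reading off the reduced rows gives u = 3, v = -5, w = 2, s = -1.

u = 3, v = -5, w = 2, s = -1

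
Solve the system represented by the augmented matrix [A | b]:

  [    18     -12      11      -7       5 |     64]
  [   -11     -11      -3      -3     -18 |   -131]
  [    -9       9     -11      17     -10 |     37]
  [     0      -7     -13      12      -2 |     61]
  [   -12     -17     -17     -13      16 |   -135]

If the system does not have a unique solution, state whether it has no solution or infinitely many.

Row-reduce the augmented matrix:
R1 ← R1 / (18).
R2 ← R2 + 11·R1.
R3 ← R3 + 9·R1.
R5 ← R5 + 12·R1.
R2 ← R2 / (-55/3).
R1 ← R1 + 2/3·R2.
R3 ← R3 − 3·R2.
R4 ← R4 + 7·R2.
R5 ← R5 + 25·R2.
R3 ← R3 / (-269/55).
R1 ← R1 − 157/330·R3.
R2 ← R2 + 67/330·R3.
R4 ← R4 + 4759/330·R3.
R5 ← R5 + 973/66·R3.
R4 ← R4 / (-17363/807).
R1 ← R1 − 866/807·R4.
R2 ← R2 + 92/807·R4.
R3 ← R3 + 677/269·R4.
R5 ← R5 + 36190/807·R4.
R5 ← R5 / (14640/17363).
R1 ← R1 − 26066/17363·R5.
R2 ← R2 − 18283/17363·R5.
R3 ← R3 + 31779/17363·R5.
R4 ← R4 + 26656/17363·R5.
Reading off the reduced rows gives x_1 = 6, x_2 = 1, x_3 = 0, x_4 = 6, x_5 = 2.

x_1 = 6, x_2 = 1, x_3 = 0, x_4 = 6, x_5 = 2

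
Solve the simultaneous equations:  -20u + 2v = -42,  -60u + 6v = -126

Row-reduce:
R1 ← R1 / (-20).
R2 ← R2 + 60·R1.
Rank is 1 with 2 unknowns, leaving v free.

infinitely many solutions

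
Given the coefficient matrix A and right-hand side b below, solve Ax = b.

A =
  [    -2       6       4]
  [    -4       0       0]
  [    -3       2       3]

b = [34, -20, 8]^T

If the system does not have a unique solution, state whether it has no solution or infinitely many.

Row-reduce the augmented matrix:
R1 ← R1 / (-2).
R2 ← R2 + 4·R1.
R3 ← R3 + 3·R1.
R2 ← R2 / (-12).
R1 ← R1 + 3·R2.
R3 ← R3 + 7·R2.
R3 ← R3 / (5/3).
R2 ← R2 − 2/3·R3.
Reading off the reduced rows gives x_1 = 5, x_2 = 4, x_3 = 5.

x_1 = 5, x_2 = 4, x_3 = 5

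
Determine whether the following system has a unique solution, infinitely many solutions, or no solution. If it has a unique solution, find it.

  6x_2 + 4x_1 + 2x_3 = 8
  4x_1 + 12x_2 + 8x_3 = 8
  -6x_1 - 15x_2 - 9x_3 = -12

Row-reduce:
R1 ← R1 / (4).
R2 ← R2 − 4·R1.
R3 ← R3 + 6·R1.
R2 ← R2 / (6).
R1 ← R1 − 3/2·R2.
R3 ← R3 + 6·R2.
Rank is 2 with 3 unknowns, leaving x_3 free.

infinitely many solutions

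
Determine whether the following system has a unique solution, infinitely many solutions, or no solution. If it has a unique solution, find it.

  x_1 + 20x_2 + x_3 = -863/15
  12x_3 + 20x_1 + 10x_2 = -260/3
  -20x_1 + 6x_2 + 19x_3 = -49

Row-reduce the augmented matrix:
R2 ← R2 − 20·R1.
R3 ← R3 + 20·R1.
R2 ← R2 / (-390).
R1 ← R1 − 20·R2.
R3 ← R3 − 406·R2.
R3 ← R3 / (5981/195).
R1 ← R1 − 23/39·R3.
R2 ← R2 − 4/195·R3.
Reading off the reduced rows gives x_1 = -6/5, x_2 = -8/3, x_3 = -3.

x_1 = -6/5, x_2 = -8/3, x_3 = -3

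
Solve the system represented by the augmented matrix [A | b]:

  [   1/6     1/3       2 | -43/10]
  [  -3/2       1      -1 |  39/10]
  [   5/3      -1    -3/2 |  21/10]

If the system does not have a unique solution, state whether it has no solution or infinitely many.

x_1 = 0, x_2 = 3/2, x_3 = -12/5

Row-reduce the augmented matrix:
R1 ← R1 / (1/6).
R2 ← R2 + 3/2·R1.
R3 ← R3 − 5/3·R1.
R2 ← R2 / (4).
R1 ← R1 − 2·R2.
R3 ← R3 + 13/3·R2.
R3 ← R3 / (-37/12).
R1 ← R1 − 7/2·R3.
R2 ← R2 − 17/4·R3.
Reading off the reduced rows gives x_1 = 0, x_2 = 3/2, x_3 = -12/5.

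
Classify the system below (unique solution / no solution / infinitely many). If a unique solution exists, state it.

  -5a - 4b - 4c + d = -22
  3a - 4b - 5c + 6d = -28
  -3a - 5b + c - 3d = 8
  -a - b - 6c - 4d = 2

a = 2, b = 0, c = 2, d = -4

Row-reduce the augmented matrix:
R1 ← R1 / (-5).
R2 ← R2 − 3·R1.
R3 ← R3 + 3·R1.
R4 ← R4 + 1·R1.
R2 ← R2 / (-32/5).
R1 ← R1 − 4/5·R2.
R3 ← R3 + 13/5·R2.
R4 ← R4 + 1/5·R2.
R3 ← R3 / (205/32).
R1 ← R1 + 1/8·R3.
R2 ← R2 − 37/32·R3.
R4 ← R4 + 159/32·R3.
R4 ← R4 / (-1902/205).
R1 ← R1 − 103/205·R4.
R2 ← R2 − 21/205·R4.
R3 ← R3 + 201/205·R4.
Reading off the reduced rows gives a = 2, b = 0, c = 2, d = -4.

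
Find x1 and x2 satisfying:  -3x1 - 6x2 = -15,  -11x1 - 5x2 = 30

Row-reduce the augmented matrix:
R1 ← R1 / (-3).
R2 ← R2 + 11·R1.
R2 ← R2 / (17).
R1 ← R1 − 2·R2.
Reading off the reduced rows gives x1 = -5, x2 = 5.

x1 = -5, x2 = 5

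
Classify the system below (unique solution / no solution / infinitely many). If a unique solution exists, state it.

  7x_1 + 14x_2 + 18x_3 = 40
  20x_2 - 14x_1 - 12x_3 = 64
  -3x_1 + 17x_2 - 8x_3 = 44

Row-reduce the augmented matrix:
R1 ← R1 / (7).
R2 ← R2 + 14·R1.
R3 ← R3 + 3·R1.
R2 ← R2 / (48).
R1 ← R1 − 2·R2.
R3 ← R3 − 23·R2.
R3 ← R3 / (-165/14).
R1 ← R1 − 11/7·R3.
R2 ← R2 − 1/2·R3.
Reading off the reduced rows gives x_1 = -4/3, x_2 = 8/3, x_3 = 2/3.

x_1 = -4/3, x_2 = 8/3, x_3 = 2/3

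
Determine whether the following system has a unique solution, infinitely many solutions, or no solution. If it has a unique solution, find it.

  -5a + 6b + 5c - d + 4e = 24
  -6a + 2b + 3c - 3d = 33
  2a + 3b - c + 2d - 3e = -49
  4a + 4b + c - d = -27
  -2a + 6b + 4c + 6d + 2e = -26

a = -3, b = -6, c = 5, d = -4, e = 4

Row-reduce the augmented matrix:
R1 ← R1 / (-5).
R2 ← R2 + 6·R1.
R3 ← R3 − 2·R1.
R4 ← R4 − 4·R1.
R5 ← R5 + 2·R1.
R2 ← R2 / (-26/5).
R1 ← R1 + 6/5·R2.
R3 ← R3 − 27/5·R2.
R4 ← R4 − 44/5·R2.
R5 ← R5 − 18/5·R2.
R3 ← R3 / (-55/26).
R1 ← R1 + 4/13·R3.
R2 ← R2 − 15/26·R3.
R4 ← R4 + 1/13·R3.
R5 ← R5 + 1/13·R3.
R4 ← R4 / (-266/55).
R1 ← R1 − 36/55·R4.
R2 ← R2 − 3/11·R4.
R3 ← R3 − 7/55·R4.
R5 ← R5 − 284/55·R4.
R5 ← R5 / (-1024/133).
R1 ← R1 − 80/133·R5.
R2 ← R2 + 144/133·R5.
R3 ← R3 − 55/19·R5.
R4 ← R4 − 129/133·R5.
Reading off the reduced rows gives a = -3, b = -6, c = 5, d = -4, e = 4.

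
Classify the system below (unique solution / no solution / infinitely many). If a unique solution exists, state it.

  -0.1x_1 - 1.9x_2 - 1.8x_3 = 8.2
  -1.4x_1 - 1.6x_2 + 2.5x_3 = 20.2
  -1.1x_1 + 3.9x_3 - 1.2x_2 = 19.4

x_1 = -4, x_2 = -6, x_3 = 2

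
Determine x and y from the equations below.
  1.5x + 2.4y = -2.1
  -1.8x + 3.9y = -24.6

x = 5, y = -4

Row-reduce the augmented matrix:
R1 ← R1 / (3/2).
R2 ← R2 + 9/5·R1.
R2 ← R2 / (339/50).
R1 ← R1 − 8/5·R2.
Reading off the reduced rows gives x = 5, y = -4.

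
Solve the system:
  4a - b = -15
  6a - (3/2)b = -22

Row-reduce:
R1 ← R1 / (4).
R2 ← R2 − 6·R1.
Row 2 reduces to 0 = 1/2, a contradiction. The system is inconsistent.

no solution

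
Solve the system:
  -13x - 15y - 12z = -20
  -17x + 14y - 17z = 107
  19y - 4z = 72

x = -4, y = 4, z = 1

Row-reduce the augmented matrix:
R1 ← R1 / (-13).
R2 ← R2 + 17·R1.
R2 ← R2 / (437/13).
R1 ← R1 − 15/13·R2.
R3 ← R3 − 19·R2.
R3 ← R3 / (-75/23).
R1 ← R1 − 423/437·R3.
R2 ← R2 + 17/437·R3.
Reading off the reduced rows gives x = -4, y = 4, z = 1.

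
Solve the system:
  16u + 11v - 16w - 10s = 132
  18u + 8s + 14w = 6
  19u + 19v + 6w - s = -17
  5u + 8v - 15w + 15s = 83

u = 5, v = -4, w = -6, s = 0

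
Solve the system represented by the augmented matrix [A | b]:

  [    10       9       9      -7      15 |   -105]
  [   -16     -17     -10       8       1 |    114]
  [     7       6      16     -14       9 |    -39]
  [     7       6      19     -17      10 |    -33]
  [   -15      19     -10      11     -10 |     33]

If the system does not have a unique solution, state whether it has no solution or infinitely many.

Row-reduce the augmented matrix:
R1 ← R1 / (10).
R2 ← R2 + 16·R1.
R3 ← R3 − 7·R1.
R4 ← R4 − 7·R1.
R5 ← R5 + 15·R1.
R2 ← R2 / (-13/5).
R1 ← R1 − 9/10·R2.
R3 ← R3 + 3/10·R2.
R4 ← R4 + 3/10·R2.
R5 ← R5 − 65/2·R2.
R3 ← R3 / (239/26).
R1 ← R1 − 63/26·R3.
R2 ← R2 + 22/13·R3.
R4 ← R4 − 317/26·R3.
R5 ← R5 − 117/2·R3.
R4 ← R4 / (-36/239).
R1 ← R1 − 118/239·R4.
R2 ← R2 + 90/239·R4.
R3 ← R3 + 227/239·R4.
R5 ← R5 − 3839/239·R4.
R5 ← R5 / (22037/36).
R1 ← R1 − 347/18·R5.
R2 ← R2 + 33/2·R5.
R3 ← R3 + 569/36·R5.
R4 ← R4 + 581/36·R5.
Reading off the reduced rows gives x_1 = -6, x_2 = -3, x_3 = 3, x_4 = 0, x_5 = -3.

x_1 = -6, x_2 = -3, x_3 = 3, x_4 = 0, x_5 = -3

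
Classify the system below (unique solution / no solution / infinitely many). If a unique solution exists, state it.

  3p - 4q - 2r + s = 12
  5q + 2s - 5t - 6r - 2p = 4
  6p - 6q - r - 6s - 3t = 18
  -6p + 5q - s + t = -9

infinitely many solutions

Row-reduce:
R1 ← R1 / (3).
R2 ← R2 + 2·R1.
R3 ← R3 − 6·R1.
R4 ← R4 + 6·R1.
R2 ← R2 / (7/3).
R1 ← R1 + 4/3·R2.
R3 ← R3 − 2·R2.
R4 ← R4 + 3·R2.
R3 ← R3 / (65/7).
R1 ← R1 + 34/7·R3.
R2 ← R2 + 22/7·R3.
R4 ← R4 + 94/7·R3.
R4 ← R4 / (-679/65).
R1 ← R1 + 229/65·R4.
R2 ← R2 + 152/65·R4.
R3 ← R3 + 72/65·R4.
Rank is 4 with 5 unknowns, leaving t free.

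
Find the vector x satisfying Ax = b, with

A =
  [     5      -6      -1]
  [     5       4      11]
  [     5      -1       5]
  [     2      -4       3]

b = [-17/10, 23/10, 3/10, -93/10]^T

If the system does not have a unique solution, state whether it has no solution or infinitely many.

Row-reduce the augmented matrix:
R1 ← R1 / (5).
R2 ← R2 − 5·R1.
R3 ← R3 − 5·R1.
R4 ← R4 − 2·R1.
R2 ← R2 / (10).
R1 ← R1 + 6/5·R2.
R3 ← R3 − 5·R2.
R4 ← R4 + 8/5·R2.
Swap R3 and R4.
R3 ← R3 / (133/25).
R1 ← R1 − 31/25·R3.
R2 ← R2 − 6/5·R3.
R4 reduces to 0 = 0, so the extra equation is consistent.
Reading off the reduced rows gives x_1 = 2, x_2 = 11/5, x_3 = -3/2.

x_1 = 2, x_2 = 11/5, x_3 = -3/2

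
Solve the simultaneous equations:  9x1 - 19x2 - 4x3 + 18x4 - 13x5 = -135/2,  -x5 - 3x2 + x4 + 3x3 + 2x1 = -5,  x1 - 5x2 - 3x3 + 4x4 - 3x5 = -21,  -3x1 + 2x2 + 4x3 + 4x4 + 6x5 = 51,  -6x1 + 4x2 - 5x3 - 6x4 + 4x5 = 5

Row-reduce:
R1 ← R1 / (9).
R2 ← R2 − 2·R1.
R3 ← R3 − 1·R1.
R4 ← R4 + 3·R1.
R5 ← R5 + 6·R1.
R2 ← R2 / (11/9).
R1 ← R1 + 19/9·R2.
R3 ← R3 + 26/9·R2.
R4 ← R4 + 13/3·R2.
R5 ← R5 + 26/3·R2.
R3 ← R3 / (73/11).
R1 ← R1 − 69/11·R3.
R2 ← R2 − 35/11·R3.
R4 ← R4 − 181/11·R3.
R5 ← R5 − 219/11·R3.
R4 ← R4 / (875/73).
R1 ← R1 − 119/73·R4.
R2 ← R2 + 1/73·R4.
R3 ← R3 + 56/73·R4.
Row 5 reduces to 0 = 1/2, a contradiction. The system is inconsistent.

no solution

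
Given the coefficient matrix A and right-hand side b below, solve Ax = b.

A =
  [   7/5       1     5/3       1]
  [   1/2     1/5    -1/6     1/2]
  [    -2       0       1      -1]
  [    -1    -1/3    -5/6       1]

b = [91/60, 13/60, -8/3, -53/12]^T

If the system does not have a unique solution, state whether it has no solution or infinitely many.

x_1 = 7/3, x_2 = 1/4, x_3 = 0, x_4 = -2

Row-reduce the augmented matrix:
R1 ← R1 / (7/5).
R2 ← R2 − 1/2·R1.
R3 ← R3 + 2·R1.
R4 ← R4 + 1·R1.
R2 ← R2 / (-11/70).
R1 ← R1 − 5/7·R2.
R3 ← R3 − 10/7·R2.
R4 ← R4 − 8/21·R2.
R3 ← R3 / (-39/11).
R1 ← R1 + 25/11·R3.
R2 ← R2 − 160/33·R3.
R4 ← R4 + 295/198·R3.
R4 ← R4 / (937/702).
R1 ← R1 − 10/39·R4.
R2 ← R2 − 170/117·R4.
R3 ← R3 + 19/39·R4.
Reading off the reduced rows gives x_1 = 7/3, x_2 = 1/4, x_3 = 0, x_4 = -2.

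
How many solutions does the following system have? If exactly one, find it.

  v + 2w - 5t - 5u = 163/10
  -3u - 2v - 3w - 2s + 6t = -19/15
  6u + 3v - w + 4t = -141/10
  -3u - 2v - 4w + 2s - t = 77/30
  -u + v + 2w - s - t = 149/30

Row-reduce the augmented matrix:
R1 ← R1 / (-5).
R2 ← R2 + 3·R1.
R3 ← R3 − 6·R1.
R4 ← R4 + 3·R1.
R5 ← R5 + 1·R1.
R2 ← R2 / (-13/5).
R1 ← R1 + 1/5·R2.
R3 ← R3 − 21/5·R2.
R4 ← R4 + 13/5·R2.
R5 ← R5 − 4/5·R2.
R3 ← R3 / (-70/13).
R1 ← R1 + 1/13·R3.
R2 ← R2 − 21/13·R3.
R4 ← R4 + 1·R3.
R5 ← R5 − 4/13·R3.
R4 ← R4 / (23/5).
R1 ← R1 − 1/5·R4.
R2 ← R2 + 1/5·R4.
R3 ← R3 − 3/5·R4.
R5 ← R5 + 9/5·R4.
R5 ← R5 / (-53/322).
R1 ← R1 − 86/161·R5.
R2 ← R2 + 17/161·R5.
R3 ← R3 + 179/161·R5.
R4 ← R4 + 653/322·R5.
Reading off the reduced rows gives u = -5/2, v = 4/5, w = 3/2, s = 4/3, t = 0.

u = -5/2, v = 4/5, w = 3/2, s = 4/3, t = 0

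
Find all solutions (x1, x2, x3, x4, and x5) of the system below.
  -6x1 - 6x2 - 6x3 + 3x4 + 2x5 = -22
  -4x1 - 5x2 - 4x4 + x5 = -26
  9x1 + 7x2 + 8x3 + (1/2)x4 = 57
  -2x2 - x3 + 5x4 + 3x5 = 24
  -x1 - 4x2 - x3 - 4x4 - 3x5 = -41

Row-reduce:
R1 ← R1 / (-6).
R2 ← R2 + 4·R1.
R3 ← R3 − 9·R1.
R5 ← R5 + 1·R1.
R2 ← R2 / (-1).
R1 ← R1 − 1·R2.
R3 ← R3 + 2·R2.
R4 ← R4 + 2·R2.
R5 ← R5 + 3·R2.
R3 ← R3 / (-9).
R1 ← R1 − 5·R3.
R2 ← R2 + 4·R3.
R4 ← R4 + 9·R3.
R5 ← R5 + 12·R3.
Swap R4 and R5.
R4 ← R4 / (-55/6).
R1 ← R1 − 53/18·R4.
R2 ← R2 + 14/9·R4.
R3 ← R3 + 17/9·R4.
Rank is 4 with 5 unknowns, leaving x5 free.

infinitely many solutions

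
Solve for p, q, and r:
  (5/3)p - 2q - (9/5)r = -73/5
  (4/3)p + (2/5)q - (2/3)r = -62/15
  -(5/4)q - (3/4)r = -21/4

p = -3, q = 3, r = 2

Row-reduce the augmented matrix:
R1 ← R1 / (5/3).
R2 ← R2 − 4/3·R1.
R2 ← R2 / (2).
R1 ← R1 + 6/5·R2.
R3 ← R3 + 5/4·R2.
R3 ← R3 / (-4/15).
R1 ← R1 + 77/125·R3.
R2 ← R2 − 29/75·R3.
Reading off the reduced rows gives p = -3, q = 3, r = 2.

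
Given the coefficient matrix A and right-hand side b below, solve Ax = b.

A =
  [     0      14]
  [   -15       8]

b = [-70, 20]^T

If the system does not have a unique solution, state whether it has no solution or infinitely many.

x_1 = -4, x_2 = -5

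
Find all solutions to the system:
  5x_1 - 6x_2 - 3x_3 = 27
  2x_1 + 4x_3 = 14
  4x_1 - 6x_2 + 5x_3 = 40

x_1 = 3, x_2 = -3, x_3 = 2

Row-reduce the augmented matrix:
R1 ← R1 / (5).
R2 ← R2 − 2·R1.
R3 ← R3 − 4·R1.
R2 ← R2 / (12/5).
R1 ← R1 + 6/5·R2.
R3 ← R3 + 6/5·R2.
R3 ← R3 / (10).
R1 ← R1 − 2·R3.
R2 ← R2 − 13/6·R3.
Reading off the reduced rows gives x_1 = 3, x_2 = -3, x_3 = 2.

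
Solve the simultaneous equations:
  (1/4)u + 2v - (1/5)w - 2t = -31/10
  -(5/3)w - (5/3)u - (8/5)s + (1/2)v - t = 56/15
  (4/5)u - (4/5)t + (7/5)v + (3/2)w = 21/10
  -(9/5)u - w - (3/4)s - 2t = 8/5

infinitely many solutions

Row-reduce:
R1 ← R1 / (1/4).
R2 ← R2 + 5/3·R1.
R3 ← R3 − 4/5·R1.
R4 ← R4 + 9/5·R1.
R2 ← R2 / (83/6).
R1 ← R1 − 8·R2.
R3 ← R3 + 5·R2.
R4 ← R4 − 72/5·R2.
R3 ← R3 / (4381/4150).
R1 ← R1 − 388/415·R3.
R2 ← R2 + 18/83·R3.
R4 ← R4 − 1417/2075·R3.
R4 ← R4 / (43461/33700).
R1 ← R1 − 31488/21905·R4.
R2 ← R2 + 5136/21905·R4.
R3 ← R3 + 2400/4381·R4.
Rank is 4 with 5 unknowns, leaving t free.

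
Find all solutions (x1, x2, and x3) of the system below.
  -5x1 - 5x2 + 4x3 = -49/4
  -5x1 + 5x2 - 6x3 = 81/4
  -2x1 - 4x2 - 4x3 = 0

x1 = -1/2, x2 = 7/4, x3 = -3/2

Row-reduce the augmented matrix:
R1 ← R1 / (-5).
R2 ← R2 + 5·R1.
R3 ← R3 + 2·R1.
R2 ← R2 / (10).
R1 ← R1 − 1·R2.
R3 ← R3 + 2·R2.
R3 ← R3 / (-38/5).
R1 ← R1 − 1/5·R3.
R2 ← R2 + 1·R3.
Reading off the reduced rows gives x1 = -1/2, x2 = 7/4, x3 = -3/2.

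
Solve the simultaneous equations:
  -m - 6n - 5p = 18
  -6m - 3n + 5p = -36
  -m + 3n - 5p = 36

m = 0, n = 2, p = -6

Row-reduce the augmented matrix:
R1 ← R1 / (-1).
R2 ← R2 + 6·R1.
R3 ← R3 + 1·R1.
R2 ← R2 / (33).
R1 ← R1 − 6·R2.
R3 ← R3 − 9·R2.
R3 ← R3 / (-105/11).
R1 ← R1 + 15/11·R3.
R2 ← R2 − 35/33·R3.
Reading off the reduced rows gives m = 0, n = 2, p = -6.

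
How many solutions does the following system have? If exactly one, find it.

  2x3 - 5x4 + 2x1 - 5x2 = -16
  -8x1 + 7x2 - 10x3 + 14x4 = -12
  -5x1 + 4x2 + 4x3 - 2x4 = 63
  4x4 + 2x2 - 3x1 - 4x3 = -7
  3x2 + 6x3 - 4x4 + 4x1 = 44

x1 = -3, x2 = 6, x3 = 5, x4 = -2

Row-reduce the augmented matrix:
R1 ← R1 / (2).
R2 ← R2 + 8·R1.
R3 ← R3 + 5·R1.
R4 ← R4 + 3·R1.
R5 ← R5 − 4·R1.
R2 ← R2 / (-13).
R1 ← R1 + 5/2·R2.
R3 ← R3 + 17/2·R2.
R4 ← R4 + 11/2·R2.
R5 ← R5 − 13·R2.
R3 ← R3 / (134/13).
R1 ← R1 − 18/13·R3.
R2 ← R2 − 2/13·R3.
R4 ← R4 + 2/13·R3.
R4 ← R4 / (-75/67).
R1 ← R1 − 5/67·R4.
R2 ← R2 − 83/134·R4.
R3 ← R3 + 275/268·R4.
R5 reduces to 0 = 0, so the extra equation is consistent.
Reading off the reduced rows gives x1 = -3, x2 = 6, x3 = 5, x4 = -2.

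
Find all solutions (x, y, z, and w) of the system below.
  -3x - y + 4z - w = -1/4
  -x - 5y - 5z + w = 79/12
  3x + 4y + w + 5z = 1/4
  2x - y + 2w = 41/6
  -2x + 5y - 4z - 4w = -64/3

x = 8/3, y = -3, z = 1, w = -3/4

Row-reduce the augmented matrix:
R1 ← R1 / (-3).
R2 ← R2 + 1·R1.
R3 ← R3 − 3·R1.
R4 ← R4 − 2·R1.
R5 ← R5 + 2·R1.
R2 ← R2 / (-14/3).
R1 ← R1 − 1/3·R2.
R3 ← R3 − 3·R2.
R4 ← R4 + 5/3·R2.
R5 ← R5 − 17/3·R2.
R3 ← R3 / (69/14).
R1 ← R1 + 25/14·R3.
R2 ← R2 − 19/14·R3.
R4 ← R4 − 69/14·R3.
R5 ← R5 + 201/14·R3.
Swap R4 and R5.
R4 ← R4 / (18/23).
R1 ← R1 − 17/23·R4.
R2 ← R2 + 12/23·R4.
R3 ← R3 − 4/23·R4.
R5 reduces to 0 = 0, so the extra equation is consistent.
Reading off the reduced rows gives x = 8/3, y = -3, z = 1, w = -3/4.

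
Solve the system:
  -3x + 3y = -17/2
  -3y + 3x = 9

no solution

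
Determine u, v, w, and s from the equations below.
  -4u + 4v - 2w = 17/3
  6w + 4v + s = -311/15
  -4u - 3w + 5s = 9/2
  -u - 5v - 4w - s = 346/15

Row-reduce the augmented matrix:
R1 ← R1 / (-4).
R3 ← R3 + 4·R1.
R4 ← R4 + 1·R1.
R2 ← R2 / (4).
R1 ← R1 + 1·R2.
R3 ← R3 + 4·R2.
R4 ← R4 + 6·R2.
R3 ← R3 / (5).
R1 ← R1 − 2·R3.
R2 ← R2 − 3/2·R3.
R4 ← R4 − 11/2·R3.
R4 ← R4 / (-61/10).
R1 ← R1 + 43/20·R4.
R2 ← R2 + 31/20·R4.
R3 ← R3 − 6/5·R4.
Reading off the reduced rows gives u = -3, v = -7/3, w = -3/2, s = -12/5.

u = -3, v = -7/3, w = -3/2, s = -12/5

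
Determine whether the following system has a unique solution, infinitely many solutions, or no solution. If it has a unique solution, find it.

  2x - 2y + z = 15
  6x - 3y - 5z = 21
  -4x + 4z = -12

x = 6, y = 0, z = 3

Row-reduce the augmented matrix:
R1 ← R1 / (2).
R2 ← R2 − 6·R1.
R3 ← R3 + 4·R1.
R2 ← R2 / (3).
R1 ← R1 + 1·R2.
R3 ← R3 + 4·R2.
R3 ← R3 / (-14/3).
R1 ← R1 + 13/6·R3.
R2 ← R2 + 8/3·R3.
Reading off the reduced rows gives x = 6, y = 0, z = 3.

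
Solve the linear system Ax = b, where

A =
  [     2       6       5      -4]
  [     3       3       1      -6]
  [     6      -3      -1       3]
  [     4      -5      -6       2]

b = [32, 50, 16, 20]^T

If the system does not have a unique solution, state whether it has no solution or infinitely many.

Row-reduce the augmented matrix:
R1 ← R1 / (2).
R2 ← R2 − 3·R1.
R3 ← R3 − 6·R1.
R4 ← R4 − 4·R1.
R2 ← R2 / (-6).
R1 ← R1 − 3·R2.
R3 ← R3 + 21·R2.
R4 ← R4 + 17·R2.
R3 ← R3 / (27/4).
R1 ← R1 + 3/4·R3.
R2 ← R2 − 13/12·R3.
R4 ← R4 − 29/12·R3.
R4 ← R4 / (125/27).
R1 ← R1 + 1/3·R4.
R2 ← R2 + 65/27·R4.
R3 ← R3 − 20/9·R4.
Reading off the reduced rows gives x_1 = 6, x_2 = 4, x_3 = -4, x_4 = -4.

x_1 = 6, x_2 = 4, x_3 = -4, x_4 = -4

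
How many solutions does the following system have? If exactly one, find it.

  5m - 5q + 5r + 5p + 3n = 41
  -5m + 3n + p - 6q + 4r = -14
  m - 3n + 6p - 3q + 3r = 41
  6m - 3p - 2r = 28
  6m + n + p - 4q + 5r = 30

m = 5, n = -3, p = 4, q = -6, r = -5

Row-reduce the augmented matrix:
R1 ← R1 / (5).
R2 ← R2 + 5·R1.
R3 ← R3 − 1·R1.
R4 ← R4 − 6·R1.
R5 ← R5 − 6·R1.
R2 ← R2 / (6).
R1 ← R1 − 3/5·R2.
R3 ← R3 + 18/5·R2.
R4 ← R4 + 18/5·R2.
R5 ← R5 + 13/5·R2.
R3 ← R3 / (43/5).
R1 ← R1 − 2/5·R3.
R2 ← R2 − 1·R3.
R4 ← R4 + 27/5·R3.
R5 ← R5 + 12/5·R3.
R4 ← R4 / (-6).
R1 ← R1 − 1/2·R4.
R2 ← R2 + 5/6·R4.
R3 ← R3 + 1·R4.
R5 ← R5 + 31/6·R4.
R5 ← R5 / (2479/774).
R1 ← R1 + 19/258·R5.
R2 ← R2 − 275/774·R5.
R3 ← R3 − 67/129·R5.
R4 ← R4 + 44/129·R5.
Reading off the reduced rows gives m = 5, n = -3, p = 4, q = -6, r = -5.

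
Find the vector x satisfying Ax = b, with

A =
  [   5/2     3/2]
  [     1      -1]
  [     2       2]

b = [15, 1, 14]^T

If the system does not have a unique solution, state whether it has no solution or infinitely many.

Row-reduce:
R1 ← R1 / (5/2).
R2 ← R2 − 1·R1.
R3 ← R3 − 2·R1.
R2 ← R2 / (-8/5).
R1 ← R1 − 3/5·R2.
R3 ← R3 − 4/5·R2.
Row 3 reduces to 0 = -1/2, a contradiction. The system is inconsistent.

no solution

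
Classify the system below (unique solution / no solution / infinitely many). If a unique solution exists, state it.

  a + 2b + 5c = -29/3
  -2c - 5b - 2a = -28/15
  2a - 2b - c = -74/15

Row-reduce the augmented matrix:
R2 ← R2 + 2·R1.
R3 ← R3 − 2·R1.
R2 ← R2 / (-1).
R1 ← R1 − 2·R2.
R3 ← R3 + 6·R2.
R3 ← R3 / (-59).
R1 ← R1 − 21·R3.
R2 ← R2 + 8·R3.
Reading off the reduced rows gives a = -5/3, b = 2, c = -12/5.

a = -5/3, b = 2, c = -12/5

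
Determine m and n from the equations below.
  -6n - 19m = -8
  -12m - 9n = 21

Row-reduce the augmented matrix:
R1 ← R1 / (-19).
R2 ← R2 + 12·R1.
R2 ← R2 / (-99/19).
R1 ← R1 − 6/19·R2.
Reading off the reduced rows gives m = 2, n = -5.

m = 2, n = -5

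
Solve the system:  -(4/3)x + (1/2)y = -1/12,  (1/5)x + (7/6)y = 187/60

x = 1, y = 5/2

Row-reduce the augmented matrix:
R1 ← R1 / (-4/3).
R2 ← R2 − 1/5·R1.
R2 ← R2 / (149/120).
R1 ← R1 + 3/8·R2.
Reading off the reduced rows gives x = 1, y = 5/2.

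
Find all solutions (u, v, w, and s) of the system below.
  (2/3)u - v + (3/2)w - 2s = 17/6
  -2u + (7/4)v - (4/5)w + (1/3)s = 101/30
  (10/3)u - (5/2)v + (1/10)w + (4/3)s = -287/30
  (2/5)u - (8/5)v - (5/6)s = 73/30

Row-reduce:
R1 ← R1 / (2/3).
R2 ← R2 + 2·R1.
R3 ← R3 − 10/3·R1.
R4 ← R4 − 2/5·R1.
R2 ← R2 / (-5/4).
R1 ← R1 + 3/2·R2.
R3 ← R3 − 5/2·R2.
R4 ← R4 + 1·R2.
Swap R3 and R4.
R3 ← R3 / (-193/50).
R1 ← R1 + 219/100·R3.
R2 ← R2 + 74/25·R3.
Rank is 3 with 4 unknowns, leaving s free.

infinitely many solutions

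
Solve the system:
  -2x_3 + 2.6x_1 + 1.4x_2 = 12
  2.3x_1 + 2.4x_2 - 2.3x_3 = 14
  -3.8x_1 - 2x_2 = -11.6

x_1 = 2, x_2 = 2, x_3 = -2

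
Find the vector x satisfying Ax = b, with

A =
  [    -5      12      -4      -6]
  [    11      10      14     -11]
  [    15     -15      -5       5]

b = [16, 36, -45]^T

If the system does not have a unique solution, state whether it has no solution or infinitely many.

infinitely many solutions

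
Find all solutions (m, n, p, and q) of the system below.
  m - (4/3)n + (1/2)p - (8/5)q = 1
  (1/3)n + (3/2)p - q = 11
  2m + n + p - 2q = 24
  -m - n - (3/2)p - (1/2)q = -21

Row-reduce the augmented matrix:
R3 ← R3 − 2·R1.
R4 ← R4 + 1·R1.
R2 ← R2 / (1/3).
R1 ← R1 + 4/3·R2.
R3 ← R3 − 11/3·R2.
R4 ← R4 + 7/3·R2.
R3 ← R3 / (-33/2).
R1 ← R1 − 13/2·R3.
R2 ← R2 − 9/2·R3.
R4 ← R4 − 19/2·R3.
R4 ← R4 / (-137/66).
R1 ← R1 + 131/165·R4.
R2 ← R2 − 18/55·R4.
R3 ← R3 + 122/165·R4.
Reading off the reduced rows gives m = 6, n = 6, p = 6, q = 0.

m = 6, n = 6, p = 6, q = 0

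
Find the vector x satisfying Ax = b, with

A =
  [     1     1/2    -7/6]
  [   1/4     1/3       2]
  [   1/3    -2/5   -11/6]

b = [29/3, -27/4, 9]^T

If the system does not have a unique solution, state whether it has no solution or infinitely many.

Row-reduce the augmented matrix:
R2 ← R2 − 1/4·R1.
R3 ← R3 − 1/3·R1.
R2 ← R2 / (5/24).
R1 ← R1 − 1/2·R2.
R3 ← R3 + 17/30·R2.
R3 ← R3 / (431/90).
R1 ← R1 + 20/3·R3.
R2 ← R2 − 11·R3.
Reading off the reduced rows gives x_1 = 5, x_2 = 0, x_3 = -4.

x_1 = 5, x_2 = 0, x_3 = -4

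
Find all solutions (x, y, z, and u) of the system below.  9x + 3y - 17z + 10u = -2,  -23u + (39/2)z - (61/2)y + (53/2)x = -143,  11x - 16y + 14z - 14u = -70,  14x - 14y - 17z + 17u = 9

no solution

Row-reduce:
R1 ← R1 / (9).
R2 ← R2 − 53/2·R1.
R3 ← R3 − 11·R1.
R4 ← R4 − 14·R1.
R2 ← R2 / (-118/3).
R1 ← R1 − 1/3·R2.
R3 ← R3 + 59/3·R2.
R4 ← R4 + 56/3·R2.
Swap R3 and R4.
R3 ← R3 / (-4171/177).
R1 ← R1 + 230/177·R3.
R2 ← R2 + 313/177·R3.
Row 4 reduces to 0 = 1, a contradiction. The system is inconsistent.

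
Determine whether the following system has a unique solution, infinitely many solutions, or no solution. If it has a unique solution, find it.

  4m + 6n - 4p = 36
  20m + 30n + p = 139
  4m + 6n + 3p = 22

no solution

Row-reduce:
R1 ← R1 / (4).
R2 ← R2 − 20·R1.
R3 ← R3 − 4·R1.
R2 ← R2 / (21).
R1 ← R1 + 1·R2.
R3 ← R3 − 7·R2.
Row 3 reduces to 0 = -1/3, a contradiction. The system is inconsistent.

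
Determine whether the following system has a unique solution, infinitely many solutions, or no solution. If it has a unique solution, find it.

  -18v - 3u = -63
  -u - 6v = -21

infinitely many solutions

Row-reduce:
R1 ← R1 / (-3).
R2 ← R2 + 1·R1.
Rank is 1 with 2 unknowns, leaving v free.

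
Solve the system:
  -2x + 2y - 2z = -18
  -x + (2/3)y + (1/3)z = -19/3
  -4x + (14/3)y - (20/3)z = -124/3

infinitely many solutions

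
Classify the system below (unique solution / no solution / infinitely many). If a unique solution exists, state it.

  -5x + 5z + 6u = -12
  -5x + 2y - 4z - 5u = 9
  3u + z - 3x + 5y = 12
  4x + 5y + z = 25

Row-reduce the augmented matrix:
R1 ← R1 / (-5).
R2 ← R2 + 5·R1.
R3 ← R3 + 3·R1.
R4 ← R4 − 4·R1.
R2 ← R2 / (2).
R3 ← R3 − 5·R2.
R4 ← R4 − 5·R2.
R3 ← R3 / (41/2).
R1 ← R1 + 1·R3.
R2 ← R2 + 9/2·R3.
R4 ← R4 − 55/2·R3.
R4 ← R4 / (-776/205).
R1 ← R1 − 23/205·R4.
R2 ← R2 − 83/205·R4.
R3 ← R3 − 269/205·R4.
Reading off the reduced rows gives x = 1, y = 4, z = 1, u = -2.

x = 1, y = 4, z = 1, u = -2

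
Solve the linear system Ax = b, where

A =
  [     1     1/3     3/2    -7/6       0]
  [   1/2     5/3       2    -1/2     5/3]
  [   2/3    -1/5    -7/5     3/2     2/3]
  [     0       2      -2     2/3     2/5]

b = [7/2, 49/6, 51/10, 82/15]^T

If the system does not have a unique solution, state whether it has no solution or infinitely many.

infinitely many solutions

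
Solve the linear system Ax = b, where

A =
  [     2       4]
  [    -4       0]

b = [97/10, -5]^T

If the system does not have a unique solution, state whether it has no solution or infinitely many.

x_1 = 5/4, x_2 = 9/5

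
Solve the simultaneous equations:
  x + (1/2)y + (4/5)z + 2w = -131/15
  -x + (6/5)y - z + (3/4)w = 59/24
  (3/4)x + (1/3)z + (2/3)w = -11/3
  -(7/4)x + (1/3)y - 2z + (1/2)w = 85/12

Row-reduce the augmented matrix:
R2 ← R2 + 1·R1.
R3 ← R3 − 3/4·R1.
R4 ← R4 + 7/4·R1.
R2 ← R2 / (17/10).
R1 ← R1 − 1/2·R2.
R3 ← R3 + 3/8·R2.
R4 ← R4 − 29/24·R2.
R3 ← R3 / (-317/1020).
R1 ← R1 − 73/85·R3.
R2 ← R2 + 2/17·R3.
R4 ← R4 + 467/1020·R3.
R4 ← R4 / (3017/1268).
R1 ← R1 − 179/317·R4.
R2 ← R2 − 540/317·R4.
R3 ← R3 − 925/1268·R4.
Reading off the reduced rows gives x = -4/3, y = 0, z = -3, w = -5/2.

x = -4/3, y = 0, z = -3, w = -5/2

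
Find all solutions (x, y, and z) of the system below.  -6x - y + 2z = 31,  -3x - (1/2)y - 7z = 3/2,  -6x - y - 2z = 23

Row-reduce:
R1 ← R1 / (-6).
R2 ← R2 + 3·R1.
R3 ← R3 + 6·R1.
R2 ← R2 / (-8).
R1 ← R1 + 1/3·R2.
R3 ← R3 + 4·R2.
Row 3 reduces to 0 = -1, a contradiction. The system is inconsistent.

no solution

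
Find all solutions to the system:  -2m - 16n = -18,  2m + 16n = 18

Row-reduce:
R1 ← R1 / (-2).
R2 ← R2 − 2·R1.
Rank is 1 with 2 unknowns, leaving n free.

infinitely many solutions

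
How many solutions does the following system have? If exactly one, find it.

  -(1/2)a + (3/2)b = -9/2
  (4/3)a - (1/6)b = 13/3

Row-reduce the augmented matrix:
R1 ← R1 / (-1/2).
R2 ← R2 − 4/3·R1.
R2 ← R2 / (23/6).
R1 ← R1 + 3·R2.
Reading off the reduced rows gives a = 3, b = -2.

a = 3, b = -2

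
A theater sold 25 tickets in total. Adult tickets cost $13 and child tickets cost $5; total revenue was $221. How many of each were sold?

Let a = adult tickets, c = child tickets.
  c + a = 25
  13a + 5c = 221
From equation 1: a = 25 − c.
Substitute into equation 2 and solve: c = 13.
Then a = 12.

adult tickets: 12, child tickets: 13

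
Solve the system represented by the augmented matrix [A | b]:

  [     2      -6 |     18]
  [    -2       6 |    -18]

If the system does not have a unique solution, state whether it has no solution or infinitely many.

Row-reduce:
R1 ← R1 / (2).
R2 ← R2 + 2·R1.
Rank is 1 with 2 unknowns, leaving x_2 free.

infinitely many solutions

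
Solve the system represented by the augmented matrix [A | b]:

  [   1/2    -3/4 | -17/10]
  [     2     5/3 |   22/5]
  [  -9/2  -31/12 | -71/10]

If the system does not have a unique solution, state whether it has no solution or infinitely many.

x_1 = 1/5, x_2 = 12/5

Row-reduce the augmented matrix:
R1 ← R1 / (1/2).
R2 ← R2 − 2·R1.
R3 ← R3 + 9/2·R1.
R2 ← R2 / (14/3).
R1 ← R1 + 3/2·R2.
R3 ← R3 + 28/3·R2.
R3 reduces to 0 = 0, so the extra equation is consistent.
Reading off the reduced rows gives x_1 = 1/5, x_2 = 12/5.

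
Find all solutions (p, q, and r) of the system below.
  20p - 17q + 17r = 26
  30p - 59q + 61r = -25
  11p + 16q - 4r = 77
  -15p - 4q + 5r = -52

Row-reduce:
R1 ← R1 / (20).
R2 ← R2 − 30·R1.
R3 ← R3 − 11·R1.
R4 ← R4 + 15·R1.
R2 ← R2 / (-67/2).
R1 ← R1 + 17/20·R2.
R3 ← R3 − 507/20·R2.
R4 ← R4 + 67/4·R2.
R3 ← R3 / (4527/335).
R1 ← R1 + 17/335·R3.
R2 ← R2 + 71/67·R3.
Row 4 reduces to 0 = -1/2, a contradiction. The system is inconsistent.

no solution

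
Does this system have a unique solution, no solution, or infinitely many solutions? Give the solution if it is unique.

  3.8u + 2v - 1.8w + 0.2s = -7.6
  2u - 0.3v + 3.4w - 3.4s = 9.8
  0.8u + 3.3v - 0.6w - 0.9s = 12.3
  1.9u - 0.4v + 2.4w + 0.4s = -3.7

Row-reduce the augmented matrix:
R1 ← R1 / (19/5).
R2 ← R2 − 2·R1.
R3 ← R3 − 4/5·R1.
R4 ← R4 − 19/10·R1.
R2 ← R2 / (-257/190).
R1 ← R1 − 10/19·R2.
R3 ← R3 − 547/190·R2.
R4 ← R4 + 7/5·R2.
R3 ← R3 / (11606/1285).
R1 ← R1 − 313/257·R3.
R2 ← R2 + 826/257·R3.
R4 ← R4 + 3083/2570·R3.
R4 ← R4 / (18649/6632).
R1 ← R1 + 591/3316·R4.
R2 ← R2 + 661/1658·R4.
R3 ← R3 + 3085/3316·R4.
Reading off the reduced rows gives u = -3, v = 4, w = 2, s = -3.

u = -3, v = 4, w = 2, s = -3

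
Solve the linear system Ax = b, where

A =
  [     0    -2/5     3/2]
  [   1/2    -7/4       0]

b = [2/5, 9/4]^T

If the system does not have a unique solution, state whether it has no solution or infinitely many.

Row-reduce:
Swap R1 and R2.
R1 ← R1 / (1/2).
R2 ← R2 / (-2/5).
R1 ← R1 + 7/2·R2.
Rank is 2 with 3 unknowns, leaving x_3 free.

infinitely many solutions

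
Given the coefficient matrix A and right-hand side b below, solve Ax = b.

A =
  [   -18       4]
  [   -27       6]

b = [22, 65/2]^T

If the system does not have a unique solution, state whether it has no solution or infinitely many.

Row-reduce:
R1 ← R1 / (-18).
R2 ← R2 + 27·R1.
Row 2 reduces to 0 = -1/2, a contradiction. The system is inconsistent.

no solution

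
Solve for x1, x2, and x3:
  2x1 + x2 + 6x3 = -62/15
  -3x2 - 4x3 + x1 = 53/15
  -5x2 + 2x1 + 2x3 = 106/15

x1 = -5/3, x2 = -2, x3 = 1/5

Row-reduce the augmented matrix:
R1 ← R1 / (2).
R2 ← R2 − 1·R1.
R3 ← R3 − 2·R1.
R2 ← R2 / (-7/2).
R1 ← R1 − 1/2·R2.
R3 ← R3 + 6·R2.
R3 ← R3 / (8).
R1 ← R1 − 2·R3.
R2 ← R2 − 2·R3.
Reading off the reduced rows gives x1 = -5/3, x2 = -2, x3 = 1/5.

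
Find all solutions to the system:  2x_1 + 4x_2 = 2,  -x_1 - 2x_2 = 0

Row-reduce:
R1 ← R1 / (2).
R2 ← R2 + 1·R1.
Row 2 reduces to 0 = 1, a contradiction. The system is inconsistent.

no solution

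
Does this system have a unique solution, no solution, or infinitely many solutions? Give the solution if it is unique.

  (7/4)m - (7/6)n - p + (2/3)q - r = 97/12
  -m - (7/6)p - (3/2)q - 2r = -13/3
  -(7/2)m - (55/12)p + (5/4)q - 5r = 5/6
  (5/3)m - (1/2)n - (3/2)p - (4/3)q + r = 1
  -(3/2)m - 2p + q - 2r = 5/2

no solution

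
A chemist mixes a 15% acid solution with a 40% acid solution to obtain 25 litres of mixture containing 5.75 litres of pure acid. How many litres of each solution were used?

litres of solution A: 17, litres of solution B: 8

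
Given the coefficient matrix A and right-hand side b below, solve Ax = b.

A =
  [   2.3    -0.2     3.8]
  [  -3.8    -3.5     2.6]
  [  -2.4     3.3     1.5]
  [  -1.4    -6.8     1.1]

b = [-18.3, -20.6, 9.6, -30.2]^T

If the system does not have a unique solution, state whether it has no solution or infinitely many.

Row-reduce the augmented matrix:
R1 ← R1 / (23/10).
R2 ← R2 + 19/5·R1.
R3 ← R3 + 12/5·R1.
R4 ← R4 + 7/5·R1.
R2 ← R2 / (-881/230).
R1 ← R1 + 2/23·R2.
R3 ← R3 − 711/230·R2.
R4 ← R4 + 796/115·R2.
R3 ← R3 / (111273/8810).
R1 ← R1 − 1278/881·R3.
R2 ← R2 + 2042/881·R3.
R4 ← R4 + 111273/8810·R3.
R4 reduces to 0 = 0, so the extra equation is consistent.
Reading off the reduced rows gives x_1 = -1, x_2 = 4, x_3 = -4.

x_1 = -1, x_2 = 4, x_3 = -4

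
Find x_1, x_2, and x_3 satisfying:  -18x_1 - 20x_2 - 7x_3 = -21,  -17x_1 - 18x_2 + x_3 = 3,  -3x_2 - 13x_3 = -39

x_1 = 0, x_2 = 0, x_3 = 3

Row-reduce the augmented matrix:
R1 ← R1 / (-18).
R2 ← R2 + 17·R1.
R2 ← R2 / (8/9).
R1 ← R1 − 10/9·R2.
R3 ← R3 + 3·R2.
R3 ← R3 / (203/16).
R1 ← R1 + 73/8·R3.
R2 ← R2 − 137/16·R3.
Reading off the reduced rows gives x_1 = 0, x_2 = 0, x_3 = 3.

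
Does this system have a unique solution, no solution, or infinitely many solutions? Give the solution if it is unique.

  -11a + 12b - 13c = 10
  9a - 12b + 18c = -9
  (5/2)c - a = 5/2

no solution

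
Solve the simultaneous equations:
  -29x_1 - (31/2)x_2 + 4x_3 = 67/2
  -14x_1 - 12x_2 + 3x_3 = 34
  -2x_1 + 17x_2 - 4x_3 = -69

Row-reduce:
R1 ← R1 / (-29).
R2 ← R2 + 14·R1.
R3 ← R3 + 2·R1.
R2 ← R2 / (-131/29).
R1 ← R1 − 31/58·R2.
R3 ← R3 − 524/29·R2.
Rank is 2 with 3 unknowns, leaving x_3 free.

infinitely many solutions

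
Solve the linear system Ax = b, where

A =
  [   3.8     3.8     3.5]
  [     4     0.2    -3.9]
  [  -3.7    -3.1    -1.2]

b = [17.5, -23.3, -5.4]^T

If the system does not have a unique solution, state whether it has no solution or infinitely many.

Row-reduce the augmented matrix:
R1 ← R1 / (19/5).
R2 ← R2 − 4·R1.
R3 ← R3 + 37/10·R1.
R2 ← R2 / (-19/5).
R1 ← R1 − 1·R2.
R3 ← R3 − 3/5·R2.
R3 ← R3 / (1459/1444).
R1 ← R1 + 388/361·R3.
R2 ← R2 − 1441/722·R3.
Reading off the reduced rows gives x_1 = -1, x_2 = 1, x_3 = 5.

x_1 = -1, x_2 = 1, x_3 = 5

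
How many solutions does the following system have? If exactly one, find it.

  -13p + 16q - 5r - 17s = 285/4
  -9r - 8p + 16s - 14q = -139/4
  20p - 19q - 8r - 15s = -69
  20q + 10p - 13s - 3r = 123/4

p = -2, q = 2, r = 3/4, s = -1

Row-reduce the augmented matrix:
R1 ← R1 / (-13).
R2 ← R2 + 8·R1.
R3 ← R3 − 20·R1.
R4 ← R4 − 10·R1.
R2 ← R2 / (-310/13).
R1 ← R1 + 16/13·R2.
R3 ← R3 − 73/13·R2.
R4 ← R4 − 420/13·R2.
R3 ← R3 / (-5297/310).
R1 ← R1 − 107/155·R3.
R2 ← R2 − 77/310·R3.
R4 ← R4 + 461/31·R3.
R4 ← R4 / (212767/5297).
R1 ← R1 + 7781/5297·R4.
R2 ← R2 + 8567/5297·R4.
R3 ← R3 − 10826/5297·R4.
Reading off the reduced rows gives p = -2, q = 2, r = 3/4, s = -1.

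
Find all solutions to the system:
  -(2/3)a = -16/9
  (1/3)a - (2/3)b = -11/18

a = 8/3, b = 9/4

Row-reduce the augmented matrix:
R1 ← R1 / (-2/3).
R2 ← R2 − 1/3·R1.
R2 ← R2 / (-2/3).
Reading off the reduced rows gives a = 8/3, b = 9/4.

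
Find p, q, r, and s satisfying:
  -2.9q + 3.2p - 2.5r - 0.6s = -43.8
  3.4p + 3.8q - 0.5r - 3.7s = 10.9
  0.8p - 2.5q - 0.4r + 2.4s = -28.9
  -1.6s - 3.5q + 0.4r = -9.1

p = -6, q = 5, r = 5, s = -4

Row-reduce the augmented matrix:
R1 ← R1 / (16/5).
R2 ← R2 − 17/5·R1.
R3 ← R3 − 4/5·R1.
R2 ← R2 / (1101/160).
R1 ← R1 + 29/32·R2.
R3 ← R3 + 71/40·R2.
R4 ← R4 + 7/2·R2.
R3 ← R3 / (2867/3670).
R1 ← R1 + 365/734·R3.
R2 ← R2 − 115/367·R3.
R4 ← R4 − 5493/3670·R3.
R4 ← R4 / (-280814/43005).
R1 ← R1 − 9109/17202·R4.
R2 ← R2 + 3300/2867·R4.
R3 ← R3 − 19378/8601·R4.
Reading off the reduced rows gives p = -6, q = 5, r = 5, s = -4.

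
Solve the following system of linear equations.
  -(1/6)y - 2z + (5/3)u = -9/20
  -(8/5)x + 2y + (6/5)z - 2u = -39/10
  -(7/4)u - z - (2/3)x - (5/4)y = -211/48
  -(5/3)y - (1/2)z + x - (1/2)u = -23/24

x = -5/4, y = -9/5, z = 8/3, u = 11/4

Row-reduce the augmented matrix:
Swap R1 and R2.
R1 ← R1 / (-8/5).
R3 ← R3 + 2/3·R1.
R4 ← R4 − 1·R1.
R2 ← R2 / (-1/6).
R1 ← R1 + 5/4·R2.
R3 ← R3 + 25/12·R2.
R4 ← R4 + 5/12·R2.
R3 ← R3 / (47/2).
R1 ← R1 − 57/4·R3.
R2 ← R2 − 12·R3.
R4 ← R4 − 21/4·R3.
R4 ← R4 / (-1193/1128).
R1 ← R1 − 729/376·R4.
R2 ← R2 − 52/47·R4.
R3 ← R3 + 87/94·R4.
Reading off the reduced rows gives x = -5/4, y = -9/5, z = 8/3, u = 11/4.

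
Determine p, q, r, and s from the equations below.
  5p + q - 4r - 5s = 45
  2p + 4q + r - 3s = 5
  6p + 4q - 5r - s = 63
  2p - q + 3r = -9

Row-reduce the augmented matrix:
R1 ← R1 / (5).
R2 ← R2 − 2·R1.
R3 ← R3 − 6·R1.
R4 ← R4 − 2·R1.
R2 ← R2 / (18/5).
R1 ← R1 − 1/5·R2.
R3 ← R3 − 14/5·R2.
R4 ← R4 + 7/5·R2.
R3 ← R3 / (-20/9).
R1 ← R1 + 17/18·R3.
R2 ← R2 − 13/18·R3.
R4 ← R4 − 101/18·R3.
R4 ← R4 / (81/5).
R1 ← R1 + 17/5·R4.
R2 ← R2 − 8/5·R4.
R3 ← R3 + 13/5·R4.
Reading off the reduced rows gives p = 5, q = 1, r = -6, s = 1.

p = 5, q = 1, r = -6, s = 1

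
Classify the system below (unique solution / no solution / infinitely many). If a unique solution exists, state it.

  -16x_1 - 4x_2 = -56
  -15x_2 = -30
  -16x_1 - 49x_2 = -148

Row-reduce:
R1 ← R1 / (-16).
R3 ← R3 + 16·R1.
R2 ← R2 / (-15).
R1 ← R1 − 1/4·R2.
R3 ← R3 + 45·R2.
Row 3 reduces to 0 = -2, a contradiction. The system is inconsistent.

no solution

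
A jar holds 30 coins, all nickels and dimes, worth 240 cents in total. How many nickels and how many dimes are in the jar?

Let n = nickels, d = dimes.
  n + d = 30
  5n + 10d = 240
From equation 1: n = 30 − d.
Substitute into equation 2 and solve: d = 18.
Then n = 12.

nickels: 12, dimes: 18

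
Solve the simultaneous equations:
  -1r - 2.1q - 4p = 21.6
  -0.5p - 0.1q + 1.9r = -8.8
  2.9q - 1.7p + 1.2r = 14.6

p = -6, q = 4, r = -6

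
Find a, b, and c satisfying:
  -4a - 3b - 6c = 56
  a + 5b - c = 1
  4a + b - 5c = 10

a = -5, b = 0, c = -6

Row-reduce the augmented matrix:
R1 ← R1 / (-4).
R2 ← R2 − 1·R1.
R3 ← R3 − 4·R1.
R2 ← R2 / (17/4).
R1 ← R1 − 3/4·R2.
R3 ← R3 + 2·R2.
R3 ← R3 / (-207/17).
R1 ← R1 − 33/17·R3.
R2 ← R2 + 10/17·R3.
Reading off the reduced rows gives a = -5, b = 0, c = -6.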